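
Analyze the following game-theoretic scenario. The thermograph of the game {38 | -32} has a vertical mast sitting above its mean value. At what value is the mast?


Game = {38 | -32}, a switch {a | b} with numbers a > b.
Its thermograph has left wall a - t and right wall b + t, which meet at t = (a - b)/2, where both equal (a + b)/2. So the mast (mean value) is at (a + b)/2.
Mean = (38 + (-32))/2 = 6/2 = 3

3


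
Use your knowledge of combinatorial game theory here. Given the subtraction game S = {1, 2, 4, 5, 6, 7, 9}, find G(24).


The subtraction set is S = {1, 2, 4, 5, 6, 7, 9}.
G(k) = mex{ G(k - s) : s in S, s <= k }. We compute iteratively: G(0) = 0.
G(1) = mex({0}) = 1
G(2) = mex({0, 1}) = 2
G(3) = mex({1, 2}) = 0
G(4) = mex({0, 2}) = 1
G(5) = mex({0, 1}) = 2
G(6) = mex({0, 1, 2}) = 3
G(7) = mex({0, 1, 2, 3}) = 4
G(8) = mex({0, 1, 2, 3, 4}) = 5
G(9) = mex({0, 1, 2, 4, 5}) = 3
G(10) = mex({0, 1, 2, 3, 5}) = 4
G(11) = mex({1, 2, 3, 4}) = 0
G(12) = mex({0, 2, 3, 4, 5}) = 1
G(13) = mex({0, 1, 3, 4, 5}) = 2
G(14) = mex({1, 2, 3, 4, 5}) = 0
G(15) = mex({0, 2, 3, 4, 5}) = 1
G(16) = mex({0, 1, 3, 4}) = 2
G(17) = mex({0, 1, 2, 4, 5}) = 3
G(18) = mex({0, 1, 2, 3}) = 4
G(19) = mex({0, 1, 2, 3, 4}) = 5
Observe that G(11)..G(19) = 0, 1, 2, 0, 1, 2, 3, 4, 5 repeats G(0)..G(8) = 0, 1, 2, 0, 1, 2, 3, 4, 5.
For k >= max(S) = 9, G(k) is determined by the previous 9 values G(k-9)..G(k-1); a window of 9 consecutive values has recurred shifted by 11, so by induction G(k + 11) = G(k) for all k >= 0: the sequence is periodic from the start with period 11.
One period: G(0..10) = 0, 1, 2, 0, 1, 2, 3, 4, 5, 3, 4.
24 mod 11 = 2, so G(24) = G(2) = 2.

2


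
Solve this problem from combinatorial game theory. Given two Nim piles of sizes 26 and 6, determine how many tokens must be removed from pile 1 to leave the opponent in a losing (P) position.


Piles: 26 and 6
Current XOR: 26 XOR 6 = 28 (non-zero, so this is an N-position).
To make the XOR zero, we need to find a move that balances the piles.
For pile 1 (size 26): target = 26 XOR 28 = 6
We reduce pile 1 from 26 to 6.
Tokens removed: 26 - 6 = 20
Verification: 6 XOR 6 = 0

20


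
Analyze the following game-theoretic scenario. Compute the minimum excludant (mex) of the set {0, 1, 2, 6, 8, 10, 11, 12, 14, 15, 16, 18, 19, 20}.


Set = {0, 1, 2, 6, 8, 10, 11, 12, 14, 15, 16, 18, 19, 20}
0 is in the set.
1 is in the set.
2 is in the set.
3 is NOT in the set. This is the mex.
mex = 3

3


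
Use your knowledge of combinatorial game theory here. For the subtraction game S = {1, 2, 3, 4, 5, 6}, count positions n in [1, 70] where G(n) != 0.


Subtraction set S = {1, 2, 3, 4, 5, 6}, so G(n) = n mod 7.
G(n) = 0 when n is a multiple of 7.
Multiples of 7 in [1, 70]: 10
N-positions (nonzero Grundy) = 70 - 10 = 60

60


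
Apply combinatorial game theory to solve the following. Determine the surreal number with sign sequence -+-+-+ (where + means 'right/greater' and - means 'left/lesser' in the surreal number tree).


Sign expansion: -+-+-+
Rule: track bounds (lo, hi), initially (-inf, +inf). On '+', the current value becomes lo and we move to the simplest number in (value, hi): value + 1 if hi = +inf, otherwise the midpoint (value + hi)/2. On '-', the current value becomes hi and we move to value - 1 if lo = -inf, otherwise the midpoint (lo + value)/2.
Start at 0.
Step 1: sign = -, move left. Bounds: (-inf, 0). Value = -1
Step 2: sign = +, move right. Bounds: (-1, 0). Value = -1/2
Step 3: sign = -, move left. Bounds: (-1, -1/2). Value = -3/4
Step 4: sign = +, move right. Bounds: (-3/4, -1/2). Value = -5/8
Step 5: sign = -, move left. Bounds: (-3/4, -5/8). Value = -11/16
Step 6: sign = +, move right. Bounds: (-11/16, -5/8). Value = -21/32
The surreal number with sign expansion -+-+-+ is -21/32.

-21/32


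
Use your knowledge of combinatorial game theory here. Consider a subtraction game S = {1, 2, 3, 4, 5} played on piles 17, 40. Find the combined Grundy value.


Subtraction set: {1, 2, 3, 4, 5}
For this subtraction set, G(n) = n mod 6 (period = max + 1 = 6).
Pile 1 (size 17): G(17) = 17 mod 6 = 5
Pile 2 (size 40): G(40) = 40 mod 6 = 4
Total Grundy value = XOR of all: 5 XOR 4 = 1

1


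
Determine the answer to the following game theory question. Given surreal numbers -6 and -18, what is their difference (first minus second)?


x = -6, y = -18
x - y = -6 - -18 = 12

12


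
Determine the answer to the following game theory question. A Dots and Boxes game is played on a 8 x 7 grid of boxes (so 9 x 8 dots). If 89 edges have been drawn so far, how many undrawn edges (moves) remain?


Grid: 8 x 7 boxes, i.e. 9 rows and 8 columns of dots.
Horizontal edges: (rows + 1) * cols = 9 * 7 = 63
Vertical edges: rows * (cols + 1) = 8 * 8 = 64
Total edges: 63 + 64 = 127
Edges drawn: 89
Remaining: 127 - 89 = 38

38


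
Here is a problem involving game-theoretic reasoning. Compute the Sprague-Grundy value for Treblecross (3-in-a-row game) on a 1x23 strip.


Treblecross: place X on empty cells; 3-in-a-row wins.
Playing within two cells of an existing X lets the opponent win at once, so sensible play treats the cells i-2..i+2 around each X as dead. The player left with no safe cell loses, so this is a normal-play take-away game on strips of safe cells.
Placing X at cell i (0-indexed) of a strip of k safe cells leaves independent strips of sizes max(0, i-2) and max(0, k-i-3). Hence G(k) = mex{ G(max(0,i-2)) XOR G(max(0,k-i-3)) : 0 <= i < k }, with G(0) = 0.
G(1): splits (0,0):0^0=0 -> mex({0}) = 1
G(2): splits (0,0):0^0=0 -> mex({0}) = 1
G(3): splits (0,0):0^0=0 -> mex({0}) = 1
G(4): splits (0,1):0^1=1 (0,0):0^0=0 -> mex({0, 1}) = 2
G(5): splits (0,2):0^1=1 (0,1):0^1=1 (0,0):0^0=0 -> mex({0, 1}) = 2
G(6) = mex({1}) = 0
G(7) = mex({0, 1, 2}) = 3
G(8) = mex({0, 1, 2}) = 3
G(9) = mex({0, 2}) = 1
G(10) = mex({0, 2, 3}) = 1
G(11) = mex({0, 3}) = 1
G(12) = mex({1, 3}) = 0
G(13) = mex({0, 1, 2, 3}) = 4
G(14) = mex({0, 1, 2}) = 3
G(15) = mex({0, 1, 2}) = 3
G(16) = mex({0, 1, 2, 4}) = 3
G(17) = mex({0, 1, 3, 4}) = 2
G(18) = mex({0, 1, 3, 4}) = 2
G(19) = mex({0, 1, 3, 5}) = 2
G(20) = mex({0, 1, 2, 3, 5}) = 4
G(21) = mex({0, 1, 2, 3, 5}) = 4
G(22) = mex({1, 2, 6}) = 0
G(23) = mex({0, 1, 2, 3, 4, 6}) = 5
Therefore G(23) = 5.

5


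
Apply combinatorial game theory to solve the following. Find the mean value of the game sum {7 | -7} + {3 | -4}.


G1 = {7 | -7}, G2 = {3 | -4}
Each is a switch {a | b} with numbers a > b; its mean value is (a + b)/2, and mean value is additive over game sums: m(G1 + G2) = m(G1) + m(G2).
Mean of G1 = (7 + (-7))/2 = 0/2 = 0
Mean of G2 = (3 + (-4))/2 = -1/2 = -1/2
Mean of G1 + G2 = 0 + -1/2 = -1/2

-1/2


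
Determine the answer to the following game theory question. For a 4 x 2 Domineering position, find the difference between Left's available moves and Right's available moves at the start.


Board is 4 x 2 (rows x cols).
Left (vertical) placements: (rows-1) * cols = 3 * 2 = 6
Right (horizontal) placements: rows * (cols-1) = 4 * 1 = 4
Advantage = Left - Right = 6 - 4 = 2

2


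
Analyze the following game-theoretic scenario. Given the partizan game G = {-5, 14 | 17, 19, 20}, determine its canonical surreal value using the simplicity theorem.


Left options: {-5, 14}, max = 14
Right options: {17, 19, 20}, min = 17
All options are numbers and max(Left) < min(Right), so by the simplicity theorem the value is the simplest (earliest-born) number strictly between 14 and 17.
Integers 15 through 16 all lie strictly between 14 and 17.
Among integers, the simplest (lowest birthday = smallest |n|; 0 is born on day 0, +-n on day n) is 15.
No non-integer in the interval can be simpler: if x is a non-integer in the interval, then floor(x) or ceil(x) also lies in the interval (the interval contains an integer), and both are proper prefixes of x's sign expansion, i.e. born earlier. So the game value is 15.
Game value = 15

15


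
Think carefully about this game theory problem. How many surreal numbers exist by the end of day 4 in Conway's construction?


Day 0: {|} = 0 is born. Count = 1.
Day n: the number of surreal numbers born by day n is 2^(n+1) - 1.
By day 0: 2^1 - 1 = 1
By day 1: 2^2 - 1 = 3
By day 2: 2^3 - 1 = 7
By day 3: 2^4 - 1 = 15
By day 4: 2^5 - 1 = 31
By day 4: 31 surreal numbers.

31


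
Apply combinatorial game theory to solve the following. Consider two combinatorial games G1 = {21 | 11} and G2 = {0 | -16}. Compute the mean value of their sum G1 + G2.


G1 = {21 | 11}, G2 = {0 | -16}
Each is a switch {a | b} with numbers a > b; its mean value is (a + b)/2, and mean value is additive over game sums: m(G1 + G2) = m(G1) + m(G2).
Mean of G1 = (21 + (11))/2 = 32/2 = 16
Mean of G2 = (0 + (-16))/2 = -16/2 = -8
Mean of G1 + G2 = 16 + -8 = 8

8


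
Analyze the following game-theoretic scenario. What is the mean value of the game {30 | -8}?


Game = {30 | -8}, a switch {a | b} with numbers a > b.
Its thermograph has left wall a - t and right wall b + t, which meet at t = (a - b)/2, where both equal (a + b)/2. So the mast (mean value) is at (a + b)/2.
Mean = (30 + (-8))/2 = 22/2 = 11

11


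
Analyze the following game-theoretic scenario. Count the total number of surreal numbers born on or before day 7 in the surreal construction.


Day 0: {|} = 0 is born. Count = 1.
Day n: the number of surreal numbers born by day n is 2^(n+1) - 1.
By day 0: 2^1 - 1 = 1
By day 1: 2^2 - 1 = 3
By day 2: 2^3 - 1 = 7
By day 3: 2^4 - 1 = 15
By day 4: 2^5 - 1 = 31
By day 5: 2^6 - 1 = 63
By day 6: 2^7 - 1 = 127
By day 7: 2^8 - 1 = 255
By day 7: 255 surreal numbers.

255


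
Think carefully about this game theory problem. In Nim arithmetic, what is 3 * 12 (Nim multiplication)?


Nim multiplication is bilinear over XOR: (u XOR v) * w = (u*w) XOR (v*w).
So we split each operand into its bit components and XOR the pairwise Nim products.
3 = 1 + 2 (as XOR of powers of 2).
12 = 4 + 8 (as XOR of powers of 2).
Using the standard Nim-product table on single bits:
  2*2 = 3,   2*4 = 8,   2*8 = 12,
  4*4 = 6,   4*8 = 11,  8*8 = 13,
and  1*x = x (identity), k*l = l*k (commutative).
Pairwise Nim products:
  1 * 4 = 4
  1 * 8 = 8
  2 * 4 = 8
  2 * 8 = 12
XOR them: 4 XOR 8 XOR 8 XOR 12 = 8.
Result: 3 * 12 = 8 (in Nim).

8


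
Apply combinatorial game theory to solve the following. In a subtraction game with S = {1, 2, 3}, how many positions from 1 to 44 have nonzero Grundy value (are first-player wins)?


Subtraction set S = {1, 2, 3}, so G(n) = n mod 4.
G(n) = 0 when n is a multiple of 4.
Multiples of 4 in [1, 44]: 11
N-positions (nonzero Grundy) = 44 - 11 = 33

33


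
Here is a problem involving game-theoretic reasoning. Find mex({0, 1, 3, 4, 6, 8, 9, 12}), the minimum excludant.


Set = {0, 1, 3, 4, 6, 8, 9, 12}
0 is in the set.
1 is in the set.
2 is NOT in the set. This is the mex.
mex = 2

2


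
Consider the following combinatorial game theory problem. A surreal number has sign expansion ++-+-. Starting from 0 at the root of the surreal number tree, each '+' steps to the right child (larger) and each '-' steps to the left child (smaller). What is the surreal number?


Sign expansion: ++-+-
Rule: track bounds (lo, hi), initially (-inf, +inf). On '+', the current value becomes lo and we move to the simplest number in (value, hi): value + 1 if hi = +inf, otherwise the midpoint (value + hi)/2. On '-', the current value becomes hi and we move to value - 1 if lo = -inf, otherwise the midpoint (lo + value)/2.
Start at 0.
Step 1: sign = +, move right. Bounds: (0, +inf). Value = 1
Step 2: sign = +, move right. Bounds: (1, +inf). Value = 2
Step 3: sign = -, move left. Bounds: (1, 2). Value = 3/2
Step 4: sign = +, move right. Bounds: (3/2, 2). Value = 7/4
Step 5: sign = -, move left. Bounds: (3/2, 7/4). Value = 13/8
The surreal number with sign expansion ++-+- is 13/8.

13/8


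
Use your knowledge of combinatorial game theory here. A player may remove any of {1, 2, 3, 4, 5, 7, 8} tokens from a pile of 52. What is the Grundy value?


The subtraction set is S = {1, 2, 3, 4, 5, 7, 8}.
G(k) = mex{ G(k - s) : s in S, s <= k }. We compute iteratively: G(0) = 0.
G(1) = mex({0}) = 1
G(2) = mex({0, 1}) = 2
G(3) = mex({0, 1, 2}) = 3
G(4) = mex({0, 1, 2, 3}) = 4
G(5) = mex({0, 1, 2, 3, 4}) = 5
G(6) = mex({1, 2, 3, 4, 5}) = 0
G(7) = mex({0, 2, 3, 4, 5}) = 1
G(8) = mex({0, 1, 3, 4, 5}) = 2
G(9) = mex({0, 1, 2, 4, 5}) = 3
G(10) = mex({0, 1, 2, 3, 5}) = 4
G(11) = mex({0, 1, 2, 3, 4}) = 5
G(12) = mex({1, 2, 3, 4, 5}) = 0
G(13) = mex({0, 2, 3, 4, 5}) = 1
Observe that G(6)..G(13) = 0, 1, 2, 3, 4, 5, 0, 1 repeats G(0)..G(7) = 0, 1, 2, 3, 4, 5, 0, 1.
For k >= max(S) = 8, G(k) is determined by the previous 8 values G(k-8)..G(k-1); a window of 8 consecutive values has recurred shifted by 6, so by induction G(k + 6) = G(k) for all k >= 0: the sequence is periodic from the start with period 6.
One period: G(0..5) = 0, 1, 2, 3, 4, 5.
52 mod 6 = 4, so G(52) = G(4) = 4.

4


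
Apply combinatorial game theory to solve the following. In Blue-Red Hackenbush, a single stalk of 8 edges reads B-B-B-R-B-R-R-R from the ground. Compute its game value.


Edges (from ground): B-B-B-R-B-R-R-R
By Berlekamp's sign-expansion rule, a Blue-Red Hackenbush stalk has the value of the surreal number whose sign sequence is the edge sequence with B -> + and R -> -.
Sign sequence: +++-+---
Trace the sign expansion in the surreal number tree, starting from 0:
Edge 1: B (sign +) -> bounds (0, +inf), value = 1
Edge 2: B (sign +) -> bounds (1, +inf), value = 2
Edge 3: B (sign +) -> bounds (2, +inf), value = 3
Edge 4: R (sign -) -> bounds (2, 3), value = 5/2
Edge 5: B (sign +) -> bounds (5/2, 3), value = 11/4
Edge 6: R (sign -) -> bounds (5/2, 11/4), value = 21/8
Edge 7: R (sign -) -> bounds (5/2, 21/8), value = 41/16
Edge 8: R (sign -) -> bounds (5/2, 41/16), value = 81/32
Game value = 81/32

81/32


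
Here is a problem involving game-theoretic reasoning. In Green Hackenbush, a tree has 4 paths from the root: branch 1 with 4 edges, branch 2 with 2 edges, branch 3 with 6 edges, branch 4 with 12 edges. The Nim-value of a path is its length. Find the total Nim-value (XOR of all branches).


The tree has 4 branches from the ground vertex.
In Green Hackenbush, the Nim-value of a simple path of length k is k.
Branch 1: length 4, Nim-value = 4
Branch 2: length 2, Nim-value = 2
Branch 3: length 6, Nim-value = 6
Branch 4: length 12, Nim-value = 12
Total Nim-value = XOR of all branch values:
0 XOR 4 = 4
4 XOR 2 = 6
6 XOR 6 = 0
0 XOR 12 = 12
Nim-value of the tree = 12

12


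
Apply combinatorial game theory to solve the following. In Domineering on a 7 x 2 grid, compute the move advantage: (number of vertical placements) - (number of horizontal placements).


Board is 7 x 2 (rows x cols).
Left (vertical) placements: (rows-1) * cols = 6 * 2 = 12
Right (horizontal) placements: rows * (cols-1) = 7 * 1 = 7
Advantage = Left - Right = 12 - 7 = 5

5


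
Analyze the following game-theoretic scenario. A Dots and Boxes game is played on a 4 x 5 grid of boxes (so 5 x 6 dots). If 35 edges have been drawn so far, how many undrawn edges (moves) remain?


Grid: 4 x 5 boxes, i.e. 5 rows and 6 columns of dots.
Horizontal edges: (rows + 1) * cols = 5 * 5 = 25
Vertical edges: rows * (cols + 1) = 4 * 6 = 24
Total edges: 25 + 24 = 49
Edges drawn: 35
Remaining: 49 - 35 = 14

14


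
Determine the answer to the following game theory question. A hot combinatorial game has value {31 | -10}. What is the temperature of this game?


The game is {31 | -10}, a switch {a | b} with numbers a > b.
Cooling {a | b} by t gives {a - t | b + t}, which stops being hot when a - t = b + t, i.e. at t = (a - b)/2. So the temperature of a switch is (a - b)/2.
Temperature = (Left option - Right option) / 2
= (31 - (-10)) / 2
= 41 / 2
= 41/2

41/2


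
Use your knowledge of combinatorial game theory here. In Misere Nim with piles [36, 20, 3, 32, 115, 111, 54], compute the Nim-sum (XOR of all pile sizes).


We need the XOR (exclusive or) of all pile sizes.
After XOR-ing pile 1 (size 36): 0 XOR 36 = 36
After XOR-ing pile 2 (size 20): 36 XOR 20 = 48
After XOR-ing pile 3 (size 3): 48 XOR 3 = 51
After XOR-ing pile 4 (size 32): 51 XOR 32 = 19
After XOR-ing pile 5 (size 115): 19 XOR 115 = 96
After XOR-ing pile 6 (size 111): 96 XOR 111 = 15
After XOR-ing pile 7 (size 54): 15 XOR 54 = 57
The Nim-value of this position is 57.

57


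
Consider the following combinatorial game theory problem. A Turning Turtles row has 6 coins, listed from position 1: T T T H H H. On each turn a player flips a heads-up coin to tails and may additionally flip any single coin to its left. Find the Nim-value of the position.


Coins: T T T H H H
Key fact: a single head at position k behaves exactly like a Nim heap of size k (turning it to T and optionally flipping a coin at j < k corresponds to moving the heap from k to j, or to 0), and heads combine as a disjunctive sum (two heads at the same place would cancel, matching j XOR j = 0). So the Nim-value is the XOR of the 1-indexed positions of the heads.
Face-up positions (1-indexed): [4, 5, 6]
XOR 0 with 4: 0 XOR 4 = 4
XOR 4 with 5: 4 XOR 5 = 1
XOR 1 with 6: 1 XOR 6 = 7
Nim-value = 7

7


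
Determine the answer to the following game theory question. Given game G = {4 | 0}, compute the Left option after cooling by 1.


Original game: {4 | 0} (a switch {a | b} with a > b).
Cooling by t (for t below the temperature (a - b)/2 = 2) taxes each move by t: {a | b} cooled by t is {a - t | b + t}.
Cooling amount: t = 1
Cooled Left option: 4 - 1 = 3
Cooled Right option: 0 + 1 = 1
Cooled game: {3 | 1}
Left option = 3

3


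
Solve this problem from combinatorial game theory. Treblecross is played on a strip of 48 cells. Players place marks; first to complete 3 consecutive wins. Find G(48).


Treblecross: place X on empty cells; 3-in-a-row wins.
Playing within two cells of an existing X lets the opponent win at once, so sensible play treats the cells i-2..i+2 around each X as dead. The player left with no safe cell loses, so this is a normal-play take-away game on strips of safe cells.
Placing X at cell i (0-indexed) of a strip of k safe cells leaves independent strips of sizes max(0, i-2) and max(0, k-i-3). Hence G(k) = mex{ G(max(0,i-2)) XOR G(max(0,k-i-3)) : 0 <= i < k }, with G(0) = 0.
G(1): splits (0,0):0^0=0 -> mex({0}) = 1
G(2): splits (0,0):0^0=0 -> mex({0}) = 1
G(3): splits (0,0):0^0=0 -> mex({0}) = 1
G(4): splits (0,1):0^1=1 (0,0):0^0=0 -> mex({0, 1}) = 2
G(5): splits (0,2):0^1=1 (0,1):0^1=1 (0,0):0^0=0 -> mex({0, 1}) = 2
G(6) = mex({1}) = 0
G(7) = mex({0, 1, 2}) = 3
G(8) = mex({0, 1, 2}) = 3
G(9) = mex({0, 2}) = 1
G(10) = mex({0, 2, 3}) = 1
G(11) = mex({0, 3}) = 1
G(12) = mex({1, 3}) = 0
G(13) = mex({0, 1, 2, 3}) = 4
G(14) = mex({0, 1, 2}) = 3
G(15) = mex({0, 1, 2}) = 3
G(16) = mex({0, 1, 2, 4}) = 3
G(17) = mex({0, 1, 3, 4}) = 2
G(18) = mex({0, 1, 3, 4}) = 2
G(19) = mex({0, 1, 3, 5}) = 2
G(20) = mex({0, 1, 2, 3, 5}) = 4
G(21) = mex({0, 1, 2, 3, 5}) = 4
G(22) = mex({1, 2, 6}) = 0
G(23) = mex({0, 1, 2, 3, 4, 6}) = 5
G(24) = mex({0, 1, 2, 3, 4}) = 5
G(25) = mex({0, 1, 3, 4, 7}) = 2
G(26) = mex({0, 1, 3, 4, 5, 7}) = 2
G(27) = mex({0, 1, 3, 5}) = 2
G(28) = mex({0, 1, 2, 5}) = 3
G(29) = mex({0, 1, 2, 4, 5, 6}) = 3
G(30) = mex({1, 2, 4, 6}) = 0
G(31) = mex({0, 1, 2, 3, 4, 6}) = 5
G(32) = mex({1, 2, 3, 4, 7}) = 0
G(33) = mex({0, 3, 7}) = 1
G(34) = mex({0, 2, 3, 5, 7}) = 1
G(35) = mex({0, 2, 3, 5, 6}) = 1
G(36) = mex({0, 1, 2, 5, 6}) = 3
G(37) = mex({0, 1, 2, 4, 5, 6}) = 3
G(38) = mex({0, 1, 2, 4}) = 3
G(39) = mex({0, 1, 2, 3, 4, 7}) = 5
G(40) = mex({0, 1, 2, 3, 4, 5, 7}) = 6
G(41) = mex({0, 1, 2, 3, 5, 7}) = 4
G(42) = mex({0, 1, 2, 3, 5, 6, 7}) = 4
G(43) = mex({0, 2, 3, 5, 6}) = 1
G(44) = mex({1, 2, 3, 4, 5, 6}) = 0
G(45) = mex({0, 1, 2, 3, 4, 6, 7}) = 5
G(46) = mex({0, 1, 2, 3, 4, 7}) = 5
G(47) = mex({0, 1, 2, 3, 4, 5, 7}) = 6
G(48) = mex({0, 1, 2, 3, 4, 5, 7}) = 6
Therefore G(48) = 6.

6


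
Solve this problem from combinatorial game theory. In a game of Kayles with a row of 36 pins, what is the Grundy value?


Kayles: a move removes 1 or 2 adjacent pins from a contiguous row.
Removing pins from a row of k leaves two independent rows (a, b) with a + b = k - 1 (one pin) or a + b = k - 2 (two pins); an end removal gives a = 0.
By Sprague-Grundy, G(k) = mex{ G(a) XOR G(b) } over all these splits. G(0) = 0.
G(1): splits (0,0):0^0=0 -> mex({0}) = 1
G(2): splits (0,1):0^1=1 (0,0):0^0=0 -> mex({0, 1}) = 2
G(3): splits (0,2):0^2=2 (1,1):1^1=0 (0,1):0^1=1 -> mex({0, 1, 2}) = 3
G(4): splits (0,3):0^3=3 (1,2):1^2=3 (0,2):0^2=2 (1,1):1^1=0 -> mex({0, 2, 3}) = 1
G(5): splits (0,4):0^1=1 (1,3):1^3=2 (2,2):2^2=0 (0,3):0^3=3 (1,2):1^2=3 -> mex({0, 1, 2, 3}) = 4
G(6) = mex({0, 1, 2, 4}) = 3
G(7) = mex({0, 1, 3, 4, 5}) = 2
G(8) = mex({0, 2, 3, 5, 6}) = 1
G(9) = mex({0, 1, 2, 3, 6, 7}) = 4
G(10) = mex({0, 1, 3, 4, 5, 7}) = 2
G(11) = mex({0, 1, 2, 3, 4, 5}) = 6
G(12) = mex({0, 1, 2, 3, 5, 6, 7}) = 4
G(13) = mex({0, 2, 3, 4, 6, 7}) = 1
G(14) = mex({0, 1, 4, 5, 6, 7}) = 2
G(15) = mex({0, 1, 2, 3, 4, 5, 6}) = 7
G(16) = mex({0, 2, 3, 5, 6, 7}) = 1
G(17) = mex({0, 1, 2, 3, 5, 6, 7}) = 4
G(18) = mex({0, 1, 2, 4, 5, 6}) = 3
G(19) = mex({0, 1, 3, 4, 5, 7}) = 2
G(20) = mex({0, 2, 3, 4, 5, 6, 7}) = 1
G(21) = mex({0, 1, 2, 3, 5, 6, 7}) = 4
G(22) = mex({0, 1, 2, 3, 4, 5, 7}) = 6
G(23) = mex({0, 1, 2, 3, 4, 5, 6}) = 7
G(24) = mex({0, 1, 2, 3, 5, 6, 7}) = 4
G(25) = mex({0, 2, 3, 4, 6, 7}) = 1
G(26) = mex({0, 1, 3, 4, 5, 6, 7}) = 2
G(27) = mex({0, 1, 2, 3, 4, 5, 6, 7}) = 8
G(28) = mex({0, 1, 2, 3, 4, 6, 7, 8}) = 5
G(29) = mex({0, 1, 2, 3, 5, 6, 7, 8, 9}) = 4
G(30) = mex({0, 1, 2, 3, 4, 5, 6, 9, 10}) = 7
G(31) = mex({0, 1, 3, 4, 5, 7, 10, 11}) = 2
G(32) = mex({0, 2, 3, 4, 5, 6, 7, 9, 11}) = 1
G(33) = mex({0, 1, 2, 3, 4, 5, 6, 7, 9, 12}) = 8
G(34) = mex({0, 1, 2, 3, 4, 5, 7, 8, 11, 12}) = 6
G(35) = mex({0, 1, 2, 3, 4, 5, 6, 8, 9, 10, 11}) = 7
G(36) = mex({0, 1, 2, 3, 5, 6, 7, 9, 10}) = 4
Therefore G(36) = 4.

4


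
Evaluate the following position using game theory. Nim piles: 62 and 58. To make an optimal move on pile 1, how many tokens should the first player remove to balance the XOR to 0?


Piles: 62 and 58
Current XOR: 62 XOR 58 = 4 (non-zero, so this is an N-position).
To make the XOR zero, we need to find a move that balances the piles.
For pile 1 (size 62): target = 62 XOR 4 = 58
We reduce pile 1 from 62 to 58.
Tokens removed: 62 - 58 = 4
Verification: 58 XOR 58 = 0

4


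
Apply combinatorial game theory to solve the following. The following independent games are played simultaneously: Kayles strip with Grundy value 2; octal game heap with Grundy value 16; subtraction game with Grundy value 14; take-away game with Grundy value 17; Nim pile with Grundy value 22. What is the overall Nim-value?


By the Sprague-Grundy theorem, the Grundy value of a sum of games is the XOR of individual Grundy values.
Kayles strip: Grundy value = 2. Running XOR: 0 XOR 2 = 2
octal game heap: Grundy value = 16. Running XOR: 2 XOR 16 = 18
subtraction game: Grundy value = 14. Running XOR: 18 XOR 14 = 28
take-away game: Grundy value = 17. Running XOR: 28 XOR 17 = 13
Nim pile: Grundy value = 22. Running XOR: 13 XOR 22 = 27
The combined Grundy value is 27.

27


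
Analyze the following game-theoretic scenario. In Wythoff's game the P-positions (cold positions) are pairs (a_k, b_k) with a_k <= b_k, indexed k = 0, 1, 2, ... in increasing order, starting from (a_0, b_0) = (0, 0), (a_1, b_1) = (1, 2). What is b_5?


By Wythoff's theorem, a_k = floor(k * phi) and b_k = floor(k * phi^2) = a_k + k, where phi = (1 + sqrt(5))/2 is the golden ratio.
phi = (1 + sqrt(5))/2 = 1.618034
phi^2 = phi + 1 = 2.618034
k = 5
k * phi^2 = 5 * 2.618034 = 13.090170
b_5 = floor(k * phi^2) = 13 (check: a_5 + k = 8 + 5 = 13)

13


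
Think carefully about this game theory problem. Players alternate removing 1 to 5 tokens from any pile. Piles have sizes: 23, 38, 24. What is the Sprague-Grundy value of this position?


Subtraction set: {1, 2, 3, 4, 5}
For this subtraction set, G(n) = n mod 6 (period = max + 1 = 6).
Pile 1 (size 23): G(23) = 23 mod 6 = 5
Pile 2 (size 38): G(38) = 38 mod 6 = 2
Pile 3 (size 24): G(24) = 24 mod 6 = 0
Total Grundy value = XOR of all: 5 XOR 2 XOR 0 = 7

7


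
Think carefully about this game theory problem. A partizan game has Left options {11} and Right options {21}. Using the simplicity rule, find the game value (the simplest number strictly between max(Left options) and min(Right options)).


Left options: {11}, max = 11
Right options: {21}, min = 21
All options are numbers and max(Left) < min(Right), so by the simplicity theorem the value is the simplest (earliest-born) number strictly between 11 and 21.
Integers 12 through 20 all lie strictly between 11 and 21.
Among integers, the simplest (lowest birthday = smallest |n|; 0 is born on day 0, +-n on day n) is 12.
No non-integer in the interval can be simpler: if x is a non-integer in the interval, then floor(x) or ceil(x) also lies in the interval (the interval contains an integer), and both are proper prefixes of x's sign expansion, i.e. born earlier. So the game value is 12.
Game value = 12

12


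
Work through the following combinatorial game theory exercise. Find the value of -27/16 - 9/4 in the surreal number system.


x = -27/16, y = 9/4
Converting to common denominator: 16
x = -27/16, y = 36/16
x - y = -27/16 - 9/4 = -63/16

-63/16


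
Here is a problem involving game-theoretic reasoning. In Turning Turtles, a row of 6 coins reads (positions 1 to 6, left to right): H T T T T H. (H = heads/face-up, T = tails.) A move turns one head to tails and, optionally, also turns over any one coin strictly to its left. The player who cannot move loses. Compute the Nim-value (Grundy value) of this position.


Coins: H T T T T H
Key fact: a single head at position k behaves exactly like a Nim heap of size k (turning it to T and optionally flipping a coin at j < k corresponds to moving the heap from k to j, or to 0), and heads combine as a disjunctive sum (two heads at the same place would cancel, matching j XOR j = 0). So the Nim-value is the XOR of the 1-indexed positions of the heads.
Face-up positions (1-indexed): [1, 6]
XOR 0 with 1: 0 XOR 1 = 1
XOR 1 with 6: 1 XOR 6 = 7
Nim-value = 7

7


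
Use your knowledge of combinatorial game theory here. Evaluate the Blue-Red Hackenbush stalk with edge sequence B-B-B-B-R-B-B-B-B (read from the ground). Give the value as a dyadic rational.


Edges (from ground): B-B-B-B-R-B-B-B-B
By Berlekamp's sign-expansion rule, a Blue-Red Hackenbush stalk has the value of the surreal number whose sign sequence is the edge sequence with B -> + and R -> -.
Sign sequence: ++++-++++
Trace the sign expansion in the surreal number tree, starting from 0:
Edge 1: B (sign +) -> bounds (0, +inf), value = 1
Edge 2: B (sign +) -> bounds (1, +inf), value = 2
Edge 3: B (sign +) -> bounds (2, +inf), value = 3
Edge 4: B (sign +) -> bounds (3, +inf), value = 4
Edge 5: R (sign -) -> bounds (3, 4), value = 7/2
Edge 6: B (sign +) -> bounds (7/2, 4), value = 15/4
Edge 7: B (sign +) -> bounds (15/4, 4), value = 31/8
Edge 8: B (sign +) -> bounds (31/8, 4), value = 63/16
Edge 9: B (sign +) -> bounds (63/16, 4), value = 127/32
Game value = 127/32

127/32


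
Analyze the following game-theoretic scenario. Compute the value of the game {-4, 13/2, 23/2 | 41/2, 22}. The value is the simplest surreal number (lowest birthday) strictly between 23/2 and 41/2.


Left options: {-4, 13/2, 23/2}, max = 23/2
Right options: {41/2, 22}, min = 41/2
All options are numbers and max(Left) < min(Right), so by the simplicity theorem the value is the simplest (earliest-born) number strictly between 23/2 and 41/2.
Integers 12 through 20 all lie strictly between 23/2 and 41/2.
Among integers, the simplest (lowest birthday = smallest |n|; 0 is born on day 0, +-n on day n) is 12.
No non-integer in the interval can be simpler: if x is a non-integer in the interval, then floor(x) or ceil(x) also lies in the interval (the interval contains an integer), and both are proper prefixes of x's sign expansion, i.e. born earlier. So the game value is 12.
Game value = 12

12


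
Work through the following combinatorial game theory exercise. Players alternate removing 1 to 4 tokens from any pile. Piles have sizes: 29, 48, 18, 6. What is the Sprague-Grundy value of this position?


Subtraction set: {1, 2, 3, 4}
For this subtraction set, G(n) = n mod 5 (period = max + 1 = 5).
Pile 1 (size 29): G(29) = 29 mod 5 = 4
Pile 2 (size 48): G(48) = 48 mod 5 = 3
Pile 3 (size 18): G(18) = 18 mod 5 = 3
Pile 4 (size 6): G(6) = 6 mod 5 = 1
Total Grundy value = XOR of all: 4 XOR 3 XOR 3 XOR 1 = 5

5


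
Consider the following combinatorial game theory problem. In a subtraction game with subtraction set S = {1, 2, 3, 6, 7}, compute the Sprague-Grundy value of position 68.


The subtraction set is S = {1, 2, 3, 6, 7}.
G(k) = mex{ G(k - s) : s in S, s <= k }. We compute iteratively: G(0) = 0.
G(1) = mex({0}) = 1
G(2) = mex({0, 1}) = 2
G(3) = mex({0, 1, 2}) = 3
G(4) = mex({1, 2, 3}) = 0
G(5) = mex({0, 2, 3}) = 1
G(6) = mex({0, 1, 3}) = 2
G(7) = mex({0, 1, 2}) = 3
G(8) = mex({1, 2, 3}) = 0
G(9) = mex({0, 2, 3}) = 1
G(10) = mex({0, 1, 3}) = 2
Observe that G(4)..G(10) = 0, 1, 2, 3, 0, 1, 2 repeats G(0)..G(6) = 0, 1, 2, 3, 0, 1, 2.
For k >= max(S) = 7, G(k) is determined by the previous 7 values G(k-7)..G(k-1); a window of 7 consecutive values has recurred shifted by 4, so by induction G(k + 4) = G(k) for all k >= 0: the sequence is periodic from the start with period 4.
One period: G(0..3) = 0, 1, 2, 3.
68 mod 4 = 0, so G(68) = G(0) = 0.

0


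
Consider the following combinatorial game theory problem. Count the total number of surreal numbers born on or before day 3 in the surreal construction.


Day 0: {|} = 0 is born. Count = 1.
Day n: the number of surreal numbers born by day n is 2^(n+1) - 1.
By day 0: 2^1 - 1 = 1
By day 1: 2^2 - 1 = 3
By day 2: 2^3 - 1 = 7
By day 3: 2^4 - 1 = 15
By day 3: 15 surreal numbers.

15


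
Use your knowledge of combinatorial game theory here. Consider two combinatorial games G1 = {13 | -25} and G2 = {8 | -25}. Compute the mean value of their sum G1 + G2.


G1 = {13 | -25}, G2 = {8 | -25}
Each is a switch {a | b} with numbers a > b; its mean value is (a + b)/2, and mean value is additive over game sums: m(G1 + G2) = m(G1) + m(G2).
Mean of G1 = (13 + (-25))/2 = -12/2 = -6
Mean of G2 = (8 + (-25))/2 = -17/2 = -17/2
Mean of G1 + G2 = -6 + -17/2 = -29/2

-29/2


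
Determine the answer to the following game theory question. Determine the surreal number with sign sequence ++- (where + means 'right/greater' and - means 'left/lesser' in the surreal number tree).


Sign expansion: ++-
Rule: track bounds (lo, hi), initially (-inf, +inf). On '+', the current value becomes lo and we move to the simplest number in (value, hi): value + 1 if hi = +inf, otherwise the midpoint (value + hi)/2. On '-', the current value becomes hi and we move to value - 1 if lo = -inf, otherwise the midpoint (lo + value)/2.
Start at 0.
Step 1: sign = +, move right. Bounds: (0, +inf). Value = 1
Step 2: sign = +, move right. Bounds: (1, +inf). Value = 2
Step 3: sign = -, move left. Bounds: (1, 2). Value = 3/2
The surreal number with sign expansion ++- is 3/2.

3/2


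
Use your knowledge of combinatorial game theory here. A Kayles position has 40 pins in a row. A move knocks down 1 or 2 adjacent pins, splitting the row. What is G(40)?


Kayles: a move removes 1 or 2 adjacent pins from a contiguous row.
Removing pins from a row of k leaves two independent rows (a, b) with a + b = k - 1 (one pin) or a + b = k - 2 (two pins); an end removal gives a = 0.
By Sprague-Grundy, G(k) = mex{ G(a) XOR G(b) } over all these splits. G(0) = 0.
G(1): splits (0,0):0^0=0 -> mex({0}) = 1
G(2): splits (0,1):0^1=1 (0,0):0^0=0 -> mex({0, 1}) = 2
G(3): splits (0,2):0^2=2 (1,1):1^1=0 (0,1):0^1=1 -> mex({0, 1, 2}) = 3
G(4): splits (0,3):0^3=3 (1,2):1^2=3 (0,2):0^2=2 (1,1):1^1=0 -> mex({0, 2, 3}) = 1
G(5): splits (0,4):0^1=1 (1,3):1^3=2 (2,2):2^2=0 (0,3):0^3=3 (1,2):1^2=3 -> mex({0, 1, 2, 3}) = 4
G(6) = mex({0, 1, 2, 4}) = 3
G(7) = mex({0, 1, 3, 4, 5}) = 2
G(8) = mex({0, 2, 3, 5, 6}) = 1
G(9) = mex({0, 1, 2, 3, 6, 7}) = 4
G(10) = mex({0, 1, 3, 4, 5, 7}) = 2
G(11) = mex({0, 1, 2, 3, 4, 5}) = 6
G(12) = mex({0, 1, 2, 3, 5, 6, 7}) = 4
G(13) = mex({0, 2, 3, 4, 6, 7}) = 1
G(14) = mex({0, 1, 4, 5, 6, 7}) = 2
G(15) = mex({0, 1, 2, 3, 4, 5, 6}) = 7
G(16) = mex({0, 2, 3, 5, 6, 7}) = 1
G(17) = mex({0, 1, 2, 3, 5, 6, 7}) = 4
G(18) = mex({0, 1, 2, 4, 5, 6}) = 3
G(19) = mex({0, 1, 3, 4, 5, 7}) = 2
G(20) = mex({0, 2, 3, 4, 5, 6, 7}) = 1
G(21) = mex({0, 1, 2, 3, 5, 6, 7}) = 4
G(22) = mex({0, 1, 2, 3, 4, 5, 7}) = 6
G(23) = mex({0, 1, 2, 3, 4, 5, 6}) = 7
G(24) = mex({0, 1, 2, 3, 5, 6, 7}) = 4
G(25) = mex({0, 2, 3, 4, 6, 7}) = 1
G(26) = mex({0, 1, 3, 4, 5, 6, 7}) = 2
G(27) = mex({0, 1, 2, 3, 4, 5, 6, 7}) = 8
G(28) = mex({0, 1, 2, 3, 4, 6, 7, 8}) = 5
G(29) = mex({0, 1, 2, 3, 5, 6, 7, 8, 9}) = 4
G(30) = mex({0, 1, 2, 3, 4, 5, 6, 9, 10}) = 7
G(31) = mex({0, 1, 3, 4, 5, 7, 10, 11}) = 2
G(32) = mex({0, 2, 3, 4, 5, 6, 7, 9, 11}) = 1
G(33) = mex({0, 1, 2, 3, 4, 5, 6, 7, 9, 12}) = 8
G(34) = mex({0, 1, 2, 3, 4, 5, 7, 8, 11, 12}) = 6
G(35) = mex({0, 1, 2, 3, 4, 5, 6, 8, 9, 10, 11}) = 7
G(36) = mex({0, 1, 2, 3, 5, 6, 7, 9, 10}) = 4
G(37) = mex({0, 2, 3, 4, 6, 7, 9, 10, 11, 12}) = 1
G(38) = mex({0, 1, 3, 4, 5, 6, 7, 9, 10, 11, 12}) = 2
G(39) = mex({0, 1, 2, 4, 5, 6, 7, 9, 10, 12, 14}) = 3
G(40) = mex({0, 2, 3, 4, 6, 7, 11, 12, 14}) = 1
Therefore G(40) = 1.

1


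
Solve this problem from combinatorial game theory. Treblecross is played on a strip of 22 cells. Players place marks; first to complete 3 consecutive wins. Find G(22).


Treblecross: place X on empty cells; 3-in-a-row wins.
Playing within two cells of an existing X lets the opponent win at once, so sensible play treats the cells i-2..i+2 around each X as dead. The player left with no safe cell loses, so this is a normal-play take-away game on strips of safe cells.
Placing X at cell i (0-indexed) of a strip of k safe cells leaves independent strips of sizes max(0, i-2) and max(0, k-i-3). Hence G(k) = mex{ G(max(0,i-2)) XOR G(max(0,k-i-3)) : 0 <= i < k }, with G(0) = 0.
G(1): splits (0,0):0^0=0 -> mex({0}) = 1
G(2): splits (0,0):0^0=0 -> mex({0}) = 1
G(3): splits (0,0):0^0=0 -> mex({0}) = 1
G(4): splits (0,1):0^1=1 (0,0):0^0=0 -> mex({0, 1}) = 2
G(5): splits (0,2):0^1=1 (0,1):0^1=1 (0,0):0^0=0 -> mex({0, 1}) = 2
G(6) = mex({1}) = 0
G(7) = mex({0, 1, 2}) = 3
G(8) = mex({0, 1, 2}) = 3
G(9) = mex({0, 2}) = 1
G(10) = mex({0, 2, 3}) = 1
G(11) = mex({0, 3}) = 1
G(12) = mex({1, 3}) = 0
G(13) = mex({0, 1, 2, 3}) = 4
G(14) = mex({0, 1, 2}) = 3
G(15) = mex({0, 1, 2}) = 3
G(16) = mex({0, 1, 2, 4}) = 3
G(17) = mex({0, 1, 3, 4}) = 2
G(18) = mex({0, 1, 3, 4}) = 2
G(19) = mex({0, 1, 3, 5}) = 2
G(20) = mex({0, 1, 2, 3, 5}) = 4
G(21) = mex({0, 1, 2, 3, 5}) = 4
G(22) = mex({1, 2, 6}) = 0
Therefore G(22) = 0.

0


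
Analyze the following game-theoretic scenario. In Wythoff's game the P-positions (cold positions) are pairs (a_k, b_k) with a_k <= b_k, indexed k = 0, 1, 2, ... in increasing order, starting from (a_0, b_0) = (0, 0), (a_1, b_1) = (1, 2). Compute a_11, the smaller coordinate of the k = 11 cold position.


By Wythoff's theorem, a_k = floor(k * phi) and b_k = floor(k * phi^2) = a_k + k, where phi = (1 + sqrt(5))/2 is the golden ratio.
phi = (1 + sqrt(5))/2 = 1.618034
k = 11
k * phi = 11 * 1.618034 = 17.798374
a_11 = floor(k * phi) = 17

17


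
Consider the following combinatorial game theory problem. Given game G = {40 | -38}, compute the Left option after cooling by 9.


Original game: {40 | -38} (a switch {a | b} with a > b).
Cooling by t (for t below the temperature (a - b)/2 = 39) taxes each move by t: {a | b} cooled by t is {a - t | b + t}.
Cooling amount: t = 9
Cooled Left option: 40 - 9 = 31
Cooled Right option: -38 + 9 = -29
Cooled game: {31 | -29}
Left option = 31

31


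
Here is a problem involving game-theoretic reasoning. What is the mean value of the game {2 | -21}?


Game = {2 | -21}, a switch {a | b} with numbers a > b.
Its thermograph has left wall a - t and right wall b + t, which meet at t = (a - b)/2, where both equal (a + b)/2. So the mast (mean value) is at (a + b)/2.
Mean = (2 + (-21))/2 = -19/2 = -19/2

-19/2


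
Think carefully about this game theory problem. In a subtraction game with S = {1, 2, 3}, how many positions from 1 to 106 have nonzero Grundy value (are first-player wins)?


Subtraction set S = {1, 2, 3}, so G(n) = n mod 4.
G(n) = 0 when n is a multiple of 4.
Multiples of 4 in [1, 106]: 26
N-positions (nonzero Grundy) = 106 - 26 = 80

80


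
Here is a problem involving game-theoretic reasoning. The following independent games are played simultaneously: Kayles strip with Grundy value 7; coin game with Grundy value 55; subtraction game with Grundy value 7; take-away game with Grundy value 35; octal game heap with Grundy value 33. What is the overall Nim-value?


By the Sprague-Grundy theorem, the Grundy value of a sum of games is the XOR of individual Grundy values.
Kayles strip: Grundy value = 7. Running XOR: 0 XOR 7 = 7
coin game: Grundy value = 55. Running XOR: 7 XOR 55 = 48
subtraction game: Grundy value = 7. Running XOR: 48 XOR 7 = 55
take-away game: Grundy value = 35. Running XOR: 55 XOR 35 = 20
octal game heap: Grundy value = 33. Running XOR: 20 XOR 33 = 53
The combined Grundy value is 53.

53


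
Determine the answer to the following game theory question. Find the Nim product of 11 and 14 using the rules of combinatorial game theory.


Nim multiplication is bilinear over XOR: (u XOR v) * w = (u*w) XOR (v*w).
So we split each operand into its bit components and XOR the pairwise Nim products.
11 = 1 + 2 + 8 (as XOR of powers of 2).
14 = 2 + 4 + 8 (as XOR of powers of 2).
Using the standard Nim-product table on single bits:
  2*2 = 3,   2*4 = 8,   2*8 = 12,
  4*4 = 6,   4*8 = 11,  8*8 = 13,
and  1*x = x (identity), k*l = l*k (commutative).
Pairwise Nim products:
  1 * 2 = 2
  1 * 4 = 4
  1 * 8 = 8
  2 * 2 = 3
  2 * 4 = 8
  2 * 8 = 12
  8 * 2 = 12
  8 * 4 = 11
  8 * 8 = 13
XOR them: 2 XOR 4 XOR 8 XOR 3 XOR 8 XOR 12 XOR 12 XOR 11 XOR 13 = 3.
Result: 11 * 14 = 3 (in Nim).

3


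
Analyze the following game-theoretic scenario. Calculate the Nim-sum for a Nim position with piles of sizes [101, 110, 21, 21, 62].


We need the XOR (exclusive or) of all pile sizes.
After XOR-ing pile 1 (size 101): 0 XOR 101 = 101
After XOR-ing pile 2 (size 110): 101 XOR 110 = 11
After XOR-ing pile 3 (size 21): 11 XOR 21 = 30
After XOR-ing pile 4 (size 21): 30 XOR 21 = 11
After XOR-ing pile 5 (size 62): 11 XOR 62 = 53
The Nim-value of this position is 53.

53


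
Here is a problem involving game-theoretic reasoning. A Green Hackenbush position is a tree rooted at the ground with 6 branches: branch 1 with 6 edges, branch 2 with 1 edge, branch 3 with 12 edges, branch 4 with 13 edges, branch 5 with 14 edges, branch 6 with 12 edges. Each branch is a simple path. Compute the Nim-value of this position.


The tree has 6 branches from the ground vertex.
In Green Hackenbush, the Nim-value of a simple path of length k is k.
Branch 1: length 6, Nim-value = 6
Branch 2: length 1, Nim-value = 1
Branch 3: length 12, Nim-value = 12
Branch 4: length 13, Nim-value = 13
Branch 5: length 14, Nim-value = 14
Branch 6: length 12, Nim-value = 12
Total Nim-value = XOR of all branch values:
0 XOR 6 = 6
6 XOR 1 = 7
7 XOR 12 = 11
11 XOR 13 = 6
6 XOR 14 = 8
8 XOR 12 = 4
Nim-value of the tree = 4

4


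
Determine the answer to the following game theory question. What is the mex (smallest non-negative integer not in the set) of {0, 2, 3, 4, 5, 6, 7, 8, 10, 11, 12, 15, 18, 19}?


Set = {0, 2, 3, 4, 5, 6, 7, 8, 10, 11, 12, 15, 18, 19}
0 is in the set.
1 is NOT in the set. This is the mex.
mex = 1

1


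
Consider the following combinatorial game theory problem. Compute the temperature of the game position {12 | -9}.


The game is {12 | -9}, a switch {a | b} with numbers a > b.
Cooling {a | b} by t gives {a - t | b + t}, which stops being hot when a - t = b + t, i.e. at t = (a - b)/2. So the temperature of a switch is (a - b)/2.
Temperature = (Left option - Right option) / 2
= (12 - (-9)) / 2
= 21 / 2
= 21/2

21/2


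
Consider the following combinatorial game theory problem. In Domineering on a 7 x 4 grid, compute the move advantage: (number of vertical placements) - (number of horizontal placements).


Board is 7 x 4 (rows x cols).
Left (vertical) placements: (rows-1) * cols = 6 * 4 = 24
Right (horizontal) placements: rows * (cols-1) = 7 * 3 = 21
Advantage = Left - Right = 24 - 21 = 3

3
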